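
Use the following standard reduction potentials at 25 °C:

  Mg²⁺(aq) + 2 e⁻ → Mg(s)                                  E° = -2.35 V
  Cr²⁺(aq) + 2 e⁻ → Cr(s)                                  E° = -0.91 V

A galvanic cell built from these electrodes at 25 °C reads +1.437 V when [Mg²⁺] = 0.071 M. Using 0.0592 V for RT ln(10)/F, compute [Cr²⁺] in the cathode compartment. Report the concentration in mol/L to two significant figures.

0.056 M

Cr²⁺/Cr is the cathode, Mg²⁺/Mg the anode: E°cell = +1.44 V, n = 2.
Overall reaction: Cr²⁺(aq) + Mg(s) → Cr(s) + Mg²⁺(aq); Q = [Mg²⁺]^1/[Cr²⁺]^1.
From E = E° − (0.0592/n) log Q: log Q = (E° − E)·n/0.0592 = (+1.44 − (+1.437))·2/0.0592 = 0.1014.
So 1·log[Cr²⁺] = 1·log(0.071) − log Q = -1.1487 − (0.1014) = -1.2501; [Cr²⁺] = 10^(-1.2501) ≈ 0.056 M.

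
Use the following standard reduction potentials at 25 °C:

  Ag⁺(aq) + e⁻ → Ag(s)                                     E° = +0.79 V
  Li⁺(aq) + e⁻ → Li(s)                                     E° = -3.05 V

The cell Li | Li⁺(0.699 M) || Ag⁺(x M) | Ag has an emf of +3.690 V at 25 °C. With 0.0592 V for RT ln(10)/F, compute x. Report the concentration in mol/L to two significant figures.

Ag⁺/Ag is the cathode, Li⁺/Li the anode: E°cell = +3.84 V, n = 1.
Overall reaction: Ag⁺(aq) + Li(s) → Ag(s) + Li⁺(aq); Q = [Li⁺]^1/[Ag⁺]^1.
From E = E° − (0.0592/n) log Q: log Q = (E° − E)·n/0.0592 = (+3.84 − (+3.690))·1/0.0592 = 2.5338.
So 1·log[Ag⁺] = 1·log(0.699) − log Q = -0.1555 − (2.5338) = -2.6893; [Ag⁺] = 10^(-2.6893) ≈ 0.0020 M.

0.0020 M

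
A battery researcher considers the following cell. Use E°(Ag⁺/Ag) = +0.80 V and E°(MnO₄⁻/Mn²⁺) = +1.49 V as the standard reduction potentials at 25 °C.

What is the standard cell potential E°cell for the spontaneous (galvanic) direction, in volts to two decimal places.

+0.69 V

The MnO₄⁻/Mn²⁺ couple has the higher reduction potential, so it is the cathode; Ag⁺/Ag is oxidised at the anode.
E°cell = E°(cathode) − E°(anode) = (+1.49) − (+0.80) = +0.69 V.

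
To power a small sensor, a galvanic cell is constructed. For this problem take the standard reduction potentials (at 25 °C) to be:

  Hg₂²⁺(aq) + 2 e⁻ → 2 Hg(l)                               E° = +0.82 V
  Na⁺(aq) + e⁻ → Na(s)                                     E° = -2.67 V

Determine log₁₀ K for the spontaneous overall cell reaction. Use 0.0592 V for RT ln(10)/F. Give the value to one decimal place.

117.9

Cathode: Hg₂²⁺/Hg; anode: Na⁺/Na. E°cell = +3.49 V, n = 2.
log K = nE°cell / 0.0592 = (2)(+3.49) / 0.0592 = 117.9.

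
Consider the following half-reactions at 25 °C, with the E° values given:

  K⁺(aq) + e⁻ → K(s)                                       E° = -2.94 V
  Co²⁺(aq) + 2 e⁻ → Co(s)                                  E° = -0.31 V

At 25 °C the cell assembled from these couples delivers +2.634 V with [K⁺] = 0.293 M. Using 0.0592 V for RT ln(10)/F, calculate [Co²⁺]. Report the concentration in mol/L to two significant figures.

0.12 M

Co²⁺/Co is the cathode, K⁺/K the anode: E°cell = +2.63 V, n = 2.
Overall reaction: Co²⁺(aq) + 2 K(s) → Co(s) + 2 K⁺(aq); Q = [K⁺]^2/[Co²⁺]^1.
From E = E° − (0.0592/n) log Q: log Q = (E° − E)·n/0.0592 = (+2.63 − (+2.634))·2/0.0592 = -0.1351.
So 1·log[Co²⁺] = 2·log(0.293) − log Q = -1.0663 − (-0.1351) = -0.9312; [Co²⁺] = 10^(-0.9312) ≈ 0.12 M.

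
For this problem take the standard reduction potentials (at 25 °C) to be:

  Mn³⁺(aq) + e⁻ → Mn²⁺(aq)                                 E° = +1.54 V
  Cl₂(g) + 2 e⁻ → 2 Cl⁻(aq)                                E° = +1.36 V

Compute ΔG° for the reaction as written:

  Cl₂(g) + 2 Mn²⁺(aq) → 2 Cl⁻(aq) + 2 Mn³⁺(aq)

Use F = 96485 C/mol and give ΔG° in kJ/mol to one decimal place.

As written, Cl₂/Cl⁻ is reduced (cathode) and Mn³⁺/Mn²⁺ is oxidised (anode), so E°cell = (+1.36) − (+1.54) = -0.18 V.
Balancing electrons gives n = 2.
ΔG° = −nFE° = −(2)(96485)(-0.18) = 34,735 J = +34.7 kJ/mol.

+34.7 kJ/mol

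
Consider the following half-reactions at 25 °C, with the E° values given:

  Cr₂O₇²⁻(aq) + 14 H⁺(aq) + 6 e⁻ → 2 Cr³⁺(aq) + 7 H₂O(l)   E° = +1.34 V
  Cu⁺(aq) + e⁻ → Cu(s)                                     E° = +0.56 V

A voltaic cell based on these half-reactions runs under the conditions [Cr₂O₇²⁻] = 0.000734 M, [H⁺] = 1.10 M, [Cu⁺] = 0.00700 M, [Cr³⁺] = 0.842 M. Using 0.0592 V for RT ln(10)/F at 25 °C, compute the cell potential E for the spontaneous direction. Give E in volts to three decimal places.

Cr₂O₇²⁻/Cr³⁺ is the cathode (higher E°), Cu⁺/Cu the anode: E°cell = +1.34 − (+0.56) = +0.78 V, n = 6.
Overall: Cr₂O₇²⁻(aq) + 14 H⁺(aq) + 6 Cu(s) → 2 Cr³⁺(aq) + 7 H₂O(l) + 6 Cu⁺(aq)
Q = [Cr³⁺]^2·[Cu⁺]^6 / ([Cr₂O₇²⁻]·[H⁺]^14); log Q = -10.524.
E = E° − (0.0592/n) log Q = +0.78 − (0.0592/6)(-10.524) = +0.884 V.

+0.884 V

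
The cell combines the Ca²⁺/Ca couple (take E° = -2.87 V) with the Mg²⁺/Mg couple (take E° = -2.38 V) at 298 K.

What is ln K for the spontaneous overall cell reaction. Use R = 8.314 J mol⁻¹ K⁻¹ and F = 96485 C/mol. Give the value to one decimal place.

38.2

Cathode: Mg²⁺/Mg; anode: Ca²⁺/Ca. E°cell = (-2.38) − (-2.87) = +0.49 V, with n = 2.
ΔG° = −nFE° = −RT ln K, so ln K = nFE°/(RT) = (2)(96485)(+0.49) / ((8.314)(298)) = 38.165.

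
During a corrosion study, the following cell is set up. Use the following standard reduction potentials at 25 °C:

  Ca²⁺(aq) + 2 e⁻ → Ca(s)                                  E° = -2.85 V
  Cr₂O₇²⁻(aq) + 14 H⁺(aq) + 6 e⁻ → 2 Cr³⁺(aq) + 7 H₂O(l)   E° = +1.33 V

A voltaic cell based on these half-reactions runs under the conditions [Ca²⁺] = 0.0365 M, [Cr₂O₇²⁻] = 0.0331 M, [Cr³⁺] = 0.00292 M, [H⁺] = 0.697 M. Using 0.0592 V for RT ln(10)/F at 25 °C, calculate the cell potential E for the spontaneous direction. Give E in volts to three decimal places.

+4.236 V

Cr₂O₇²⁻/Cr³⁺ is the cathode (higher E°), Ca²⁺/Ca the anode: E°cell = +1.33 − (-2.85) = +4.18 V, n = 6.
Overall: Cr₂O₇²⁻(aq) + 14 H⁺(aq) + 3 Ca(s) → 2 Cr³⁺(aq) + 7 H₂O(l) + 3 Ca²⁺(aq)
Q = [Cr³⁺]^2·[Ca²⁺]^3 / ([Cr₂O₇²⁻]·[H⁺]^14); log Q = -5.707.
E = E° − (0.0592/n) log Q = +4.18 − (0.0592/6)(-5.707) = +4.236 V.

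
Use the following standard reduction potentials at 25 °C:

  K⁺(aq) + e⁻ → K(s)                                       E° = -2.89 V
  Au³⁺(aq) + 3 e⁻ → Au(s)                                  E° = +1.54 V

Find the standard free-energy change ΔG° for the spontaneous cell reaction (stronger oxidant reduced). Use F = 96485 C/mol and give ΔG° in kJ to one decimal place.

Au³⁺/Au (E° = +1.54 V) is the cathode; K⁺/K (E° = -2.89 V) is the anode, so E°cell = +4.43 V.
Balancing electrons gives n = 3 (lcm of 3 and 1).
ΔG° = −nFE° = −(3)(96485)(+4.43) = -1,282,286 J = -1282.3 kJ.

-1282.3 kJ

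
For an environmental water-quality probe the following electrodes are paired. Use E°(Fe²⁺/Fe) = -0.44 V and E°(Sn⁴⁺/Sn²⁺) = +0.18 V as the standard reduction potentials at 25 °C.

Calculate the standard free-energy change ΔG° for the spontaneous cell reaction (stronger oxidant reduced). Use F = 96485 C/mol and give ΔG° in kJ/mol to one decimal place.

Sn⁴⁺/Sn²⁺ (E° = +0.18 V) is the cathode; Fe²⁺/Fe (E° = -0.44 V) is the anode, so E°cell = +0.62 V.
Balancing electrons gives n = 2 (lcm of 2 and 2).
ΔG° = −nFE° = −(2)(96485)(+0.62) = -119,641 J = -119.6 kJ/mol.

-119.6 kJ/mol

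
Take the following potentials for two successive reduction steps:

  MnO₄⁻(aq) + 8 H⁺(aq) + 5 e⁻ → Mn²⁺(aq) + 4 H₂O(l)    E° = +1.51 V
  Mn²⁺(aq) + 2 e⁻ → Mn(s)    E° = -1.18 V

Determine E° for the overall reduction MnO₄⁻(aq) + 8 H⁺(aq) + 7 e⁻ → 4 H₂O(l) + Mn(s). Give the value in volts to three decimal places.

+0.741 V

Since ΔG° = −nFE° is additive over sequential reductions, n₃E°₃ = n₁E°₁ + n₂E°₂.
E°₃ = (5×+1.51 + 2×-1.18) / 7 = (+5.190) / 7 = +0.741 V.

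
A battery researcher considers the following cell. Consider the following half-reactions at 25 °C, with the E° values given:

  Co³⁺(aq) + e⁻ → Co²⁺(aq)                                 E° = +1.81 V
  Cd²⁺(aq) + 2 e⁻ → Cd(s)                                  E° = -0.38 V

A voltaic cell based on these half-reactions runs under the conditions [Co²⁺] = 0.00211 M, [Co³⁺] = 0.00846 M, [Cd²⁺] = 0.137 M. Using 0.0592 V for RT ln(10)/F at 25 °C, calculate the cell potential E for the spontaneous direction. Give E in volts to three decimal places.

+2.251 V

Co³⁺/Co²⁺ is the cathode (higher E°), Cd²⁺/Cd the anode: E°cell = +1.81 − (-0.38) = +2.19 V, n = 2.
Overall: 2 Co³⁺(aq) + Cd(s) → 2 Co²⁺(aq) + Cd²⁺(aq)
Q = [Co²⁺]^2·[Cd²⁺] / ([Co³⁺]^2); log Q = -2.069.
E = E° − (0.0592/n) log Q = +2.19 − (0.0592/2)(-2.069) = +2.251 V.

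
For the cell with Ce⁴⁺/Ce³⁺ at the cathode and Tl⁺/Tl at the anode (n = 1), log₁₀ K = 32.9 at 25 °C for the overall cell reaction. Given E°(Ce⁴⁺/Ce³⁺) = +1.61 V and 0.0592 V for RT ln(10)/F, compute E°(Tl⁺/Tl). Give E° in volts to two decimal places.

-0.34 V

E°cell = (0.0592/n)·log K = (0.0592/1)(32.9) = +1.948 V.
Since Ce⁴⁺/Ce³⁺ is the cathode and Tl⁺/Tl the anode, E°cell = E°(Ce⁴⁺/Ce³⁺) − E°(Tl⁺/Tl).
So E°(Tl⁺/Tl) = E°(Ce⁴⁺/Ce³⁺) − E°cell = (+1.61) − (+1.948) = -0.34 V.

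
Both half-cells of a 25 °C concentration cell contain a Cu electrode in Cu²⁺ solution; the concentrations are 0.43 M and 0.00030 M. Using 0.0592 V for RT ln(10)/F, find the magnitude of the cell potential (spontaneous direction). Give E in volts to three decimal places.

+0.093 V

For a concentration cell E°cell = 0. The 0.43 M side is the cathode (reduction is favoured where [Cu²⁺] is higher).
With n = 2, E = −(0.0592/2) log([Cu²⁺]ₐₙ/[Cu²⁺]꜀ₐₜ) = −(0.0592/2) log(0.0003/0.43) = −(0.0592/2)(-3.156) = +0.093 V.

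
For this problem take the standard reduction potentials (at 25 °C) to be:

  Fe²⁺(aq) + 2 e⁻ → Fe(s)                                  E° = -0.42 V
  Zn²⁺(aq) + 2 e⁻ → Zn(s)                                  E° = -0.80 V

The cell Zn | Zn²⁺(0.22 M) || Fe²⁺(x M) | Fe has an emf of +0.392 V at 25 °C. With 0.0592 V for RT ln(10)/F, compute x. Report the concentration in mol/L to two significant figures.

0.56 M

Fe²⁺/Fe is the cathode, Zn²⁺/Zn the anode: E°cell = +0.38 V, n = 2.
Overall reaction: Fe²⁺(aq) + Zn(s) → Fe(s) + Zn²⁺(aq); Q = [Zn²⁺]^1/[Fe²⁺]^1.
From E = E° − (0.0592/n) log Q: log Q = (E° − E)·n/0.0592 = (+0.38 − (+0.392))·2/0.0592 = -0.4054.
So 1·log[Fe²⁺] = 1·log(0.22) − log Q = -0.6576 − (-0.4054) = -0.2522; [Fe²⁺] = 10^(-0.2522) ≈ 0.56 M.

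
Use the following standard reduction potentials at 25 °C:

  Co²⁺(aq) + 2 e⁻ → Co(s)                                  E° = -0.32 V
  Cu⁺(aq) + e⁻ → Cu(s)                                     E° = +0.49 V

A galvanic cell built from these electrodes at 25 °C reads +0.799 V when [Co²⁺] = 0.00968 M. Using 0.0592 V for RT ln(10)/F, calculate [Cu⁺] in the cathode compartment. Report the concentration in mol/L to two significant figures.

0.064 M

Cu⁺/Cu is the cathode, Co²⁺/Co the anode: E°cell = +0.81 V, n = 2.
Overall reaction: 2 Cu⁺(aq) + Co(s) → 2 Cu(s) + Co²⁺(aq); Q = [Co²⁺]^1/[Cu⁺]^2.
From E = E° − (0.0592/n) log Q: log Q = (E° − E)·n/0.0592 = (+0.81 − (+0.799))·2/0.0592 = 0.3716.
So 2·log[Cu⁺] = 1·log(0.00968) − log Q = -2.0141 − (0.3716) = -2.3857; log[Cu⁺] = -2.3857 / 2 = -1.1928; [Cu⁺] = 10^(-1.1928) ≈ 0.064 M.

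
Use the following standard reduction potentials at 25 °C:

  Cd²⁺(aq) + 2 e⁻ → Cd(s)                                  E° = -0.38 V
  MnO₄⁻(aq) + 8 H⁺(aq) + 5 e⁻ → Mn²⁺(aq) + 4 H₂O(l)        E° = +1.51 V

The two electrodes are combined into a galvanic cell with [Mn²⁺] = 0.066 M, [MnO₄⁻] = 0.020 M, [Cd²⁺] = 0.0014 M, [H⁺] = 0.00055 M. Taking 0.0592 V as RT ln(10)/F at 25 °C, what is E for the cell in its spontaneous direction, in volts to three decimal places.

MnO₄⁻/Mn²⁺ is the cathode (higher E°), Cd²⁺/Cd the anode: E°cell = +1.51 − (-0.38) = +1.89 V, n = 10.
Overall: 2 MnO₄⁻(aq) + 16 H⁺(aq) + 5 Cd(s) → 2 Mn²⁺(aq) + 8 H₂O(l) + 5 Cd²⁺(aq)
Q = [Mn²⁺]^2·[Cd²⁺]^5 / ([MnO₄⁻]^2·[H⁺]^16); log Q = 38.922.
E = E° − (0.0592/n) log Q = +1.89 − (0.0592/10)(38.922) = +1.660 V.

+1.660 V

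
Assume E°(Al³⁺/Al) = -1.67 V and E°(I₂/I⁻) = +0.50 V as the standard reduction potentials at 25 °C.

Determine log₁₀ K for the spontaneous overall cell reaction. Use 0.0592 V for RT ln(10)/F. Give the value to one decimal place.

Cathode: I₂/I⁻; anode: Al³⁺/Al. E°cell = +2.17 V, n = 6.
log K = nE°cell / 0.0592 = (6)(+2.17) / 0.0592 = 219.9.

219.9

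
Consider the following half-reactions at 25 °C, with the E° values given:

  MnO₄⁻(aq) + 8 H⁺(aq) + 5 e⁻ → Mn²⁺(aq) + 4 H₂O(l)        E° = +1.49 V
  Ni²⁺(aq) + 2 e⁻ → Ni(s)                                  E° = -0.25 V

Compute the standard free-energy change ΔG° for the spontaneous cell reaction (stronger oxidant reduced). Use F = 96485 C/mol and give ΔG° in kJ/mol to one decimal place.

MnO₄⁻/Mn²⁺ (E° = +1.49 V) is the cathode; Ni²⁺/Ni (E° = -0.25 V) is the anode, so E°cell = +1.74 V.
Balancing electrons gives n = 10 (lcm of 5 and 2).
ΔG° = −nFE° = −(10)(96485)(+1.74) = -1,678,839 J = -1678.8 kJ/mol.

-1678.8 kJ/mol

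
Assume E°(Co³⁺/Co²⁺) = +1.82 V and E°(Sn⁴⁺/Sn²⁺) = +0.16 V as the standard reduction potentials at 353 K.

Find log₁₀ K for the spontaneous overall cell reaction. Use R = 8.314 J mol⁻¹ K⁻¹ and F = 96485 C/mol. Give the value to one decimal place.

47.4

Cathode: Co³⁺/Co²⁺; anode: Sn⁴⁺/Sn²⁺. E°cell = (+1.82) − (+0.16) = +1.66 V, with n = 2.
ΔG° = −nFE° = −RT ln K, so ln K = nFE°/(RT) = (2)(96485)(+1.66) / ((8.314)(353)) = 109.147.
log₁₀ K = 109.147 / ln 10 = 47.4.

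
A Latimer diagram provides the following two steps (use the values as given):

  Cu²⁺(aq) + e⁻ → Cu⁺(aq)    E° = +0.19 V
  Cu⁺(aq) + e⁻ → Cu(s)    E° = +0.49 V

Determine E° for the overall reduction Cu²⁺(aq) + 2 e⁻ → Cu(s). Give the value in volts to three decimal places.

+0.340 V

Since ΔG° = −nFE° is additive over sequential reductions, n₃E°₃ = n₁E°₁ + n₂E°₂.
E°₃ = (1×+0.19 + 1×+0.49) / 2 = (+0.680) / 2 = +0.340 V.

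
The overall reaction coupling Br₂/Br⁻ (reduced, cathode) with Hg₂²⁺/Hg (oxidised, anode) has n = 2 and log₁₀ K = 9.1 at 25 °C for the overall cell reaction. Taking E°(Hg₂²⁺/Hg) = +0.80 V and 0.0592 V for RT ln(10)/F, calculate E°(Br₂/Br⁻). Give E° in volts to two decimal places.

+1.07 V

E°cell = (0.0592/n)·log K = (0.0592/2)(9.1) = +0.269 V.
Since Br₂/Br⁻ is the cathode and Hg₂²⁺/Hg the anode, E°cell = E°(Br₂/Br⁻) − E°(Hg₂²⁺/Hg).
So E°(Br₂/Br⁻) = E°cell + E°(Hg₂²⁺/Hg) = +0.269 + (+0.80) = +1.07 V.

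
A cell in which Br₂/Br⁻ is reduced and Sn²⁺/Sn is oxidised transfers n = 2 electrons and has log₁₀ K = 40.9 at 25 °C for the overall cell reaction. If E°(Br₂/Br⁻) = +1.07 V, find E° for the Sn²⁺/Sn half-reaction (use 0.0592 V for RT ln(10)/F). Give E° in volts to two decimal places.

-0.14 V

E°cell = (0.0592/n)·log K = (0.0592/2)(40.9) = +1.211 V.
Since Br₂/Br⁻ is the cathode and Sn²⁺/Sn the anode, E°cell = E°(Br₂/Br⁻) − E°(Sn²⁺/Sn).
So E°(Sn²⁺/Sn) = E°(Br₂/Br⁻) − E°cell = (+1.07) − (+1.211) = -0.14 V.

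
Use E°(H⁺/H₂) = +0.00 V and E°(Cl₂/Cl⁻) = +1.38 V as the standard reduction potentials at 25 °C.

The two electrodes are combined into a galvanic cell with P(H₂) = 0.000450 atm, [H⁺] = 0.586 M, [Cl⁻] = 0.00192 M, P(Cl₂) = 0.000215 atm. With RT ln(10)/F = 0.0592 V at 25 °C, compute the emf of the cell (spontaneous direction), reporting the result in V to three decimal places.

Cl₂/Cl⁻ is the cathode (higher E°), H⁺/H₂ the anode: E°cell = +1.38 − (+0.00) = +1.38 V, n = 2.
Overall: Cl₂(g) + H₂(g) → 2 Cl⁻(aq) + 2 H⁺(aq)
Q = [Cl⁻]^2·[H⁺]^2 / (P(Cl₂)·P(H₂)); log Q = 1.117.
E = E° − (0.0592/n) log Q = +1.38 − (0.0592/2)(1.117) = +1.347 V.

+1.347 V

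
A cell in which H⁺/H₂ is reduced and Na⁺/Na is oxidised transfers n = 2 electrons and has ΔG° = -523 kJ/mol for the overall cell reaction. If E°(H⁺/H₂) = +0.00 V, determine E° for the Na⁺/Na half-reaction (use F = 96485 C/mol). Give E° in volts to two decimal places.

-2.71 V

E°cell = −ΔG°/(nF) = −(-523×10³)/((2)(96485)) = +2.710 V.
Since H⁺/H₂ is the cathode and Na⁺/Na the anode, E°cell = E°(H⁺/H₂) − E°(Na⁺/Na).
So E°(Na⁺/Na) = E°(H⁺/H₂) − E°cell = (+0.00) − (+2.710) = -2.71 V.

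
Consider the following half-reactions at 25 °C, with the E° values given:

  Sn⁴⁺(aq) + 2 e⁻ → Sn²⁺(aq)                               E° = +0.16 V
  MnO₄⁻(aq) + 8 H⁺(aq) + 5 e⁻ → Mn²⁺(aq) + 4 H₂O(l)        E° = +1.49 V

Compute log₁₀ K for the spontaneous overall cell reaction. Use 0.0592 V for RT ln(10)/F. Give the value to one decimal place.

Cathode: MnO₄⁻/Mn²⁺; anode: Sn⁴⁺/Sn²⁺. E°cell = +1.33 V, n = 10.
log K = nE°cell / 0.0592 = (10)(+1.33) / 0.0592 = 224.7.

224.7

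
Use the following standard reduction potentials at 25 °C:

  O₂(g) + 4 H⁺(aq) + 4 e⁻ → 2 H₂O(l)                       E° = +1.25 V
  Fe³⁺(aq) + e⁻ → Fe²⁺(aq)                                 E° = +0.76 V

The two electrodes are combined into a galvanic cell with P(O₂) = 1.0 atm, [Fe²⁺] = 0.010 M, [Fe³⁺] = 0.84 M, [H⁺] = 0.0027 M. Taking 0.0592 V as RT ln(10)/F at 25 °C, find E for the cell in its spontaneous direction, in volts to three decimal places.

+0.224 V

O₂/H₂O is the cathode (higher E°), Fe³⁺/Fe²⁺ the anode: E°cell = +1.25 − (+0.76) = +0.49 V, n = 4.
Overall: O₂(g) + 4 H⁺(aq) + 4 Fe²⁺(aq) → 2 H₂O(l) + 4 Fe³⁺(aq)
Q = [Fe³⁺]^4 / (P(O₂)·[H⁺]^4·[Fe²⁺]^4); log Q = 17.972.
E = E° − (0.0592/n) log Q = +0.49 − (0.0592/4)(17.972) = +0.224 V.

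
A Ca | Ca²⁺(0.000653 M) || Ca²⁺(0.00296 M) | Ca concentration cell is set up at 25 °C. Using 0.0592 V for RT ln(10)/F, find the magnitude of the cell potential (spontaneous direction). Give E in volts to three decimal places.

For a concentration cell E°cell = 0. The 0.00296 M side is the cathode (reduction is favoured where [Ca²⁺] is higher).
With n = 2, E = −(0.0592/2) log([Ca²⁺]ₐₙ/[Ca²⁺]꜀ₐₜ) = −(0.0592/2) log(0.000653/0.00296) = −(0.0592/2)(-0.656) = +0.019 V.

+0.019 V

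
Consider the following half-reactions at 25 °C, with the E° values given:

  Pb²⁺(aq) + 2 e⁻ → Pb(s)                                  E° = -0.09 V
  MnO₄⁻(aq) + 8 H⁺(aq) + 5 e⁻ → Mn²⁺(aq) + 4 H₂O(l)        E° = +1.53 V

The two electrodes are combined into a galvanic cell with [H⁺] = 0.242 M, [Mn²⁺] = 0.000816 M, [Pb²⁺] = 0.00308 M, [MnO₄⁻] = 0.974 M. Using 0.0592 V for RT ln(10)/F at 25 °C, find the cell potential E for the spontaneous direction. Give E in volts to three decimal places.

+1.672 V

MnO₄⁻/Mn²⁺ is the cathode (higher E°), Pb²⁺/Pb the anode: E°cell = +1.53 − (-0.09) = +1.62 V, n = 10.
Overall: 2 MnO₄⁻(aq) + 16 H⁺(aq) + 5 Pb(s) → 2 Mn²⁺(aq) + 8 H₂O(l) + 5 Pb²⁺(aq)
Q = [Mn²⁺]^2·[Pb²⁺]^5 / ([MnO₄⁻]^2·[H⁺]^16); log Q = -8.852.
E = E° − (0.0592/n) log Q = +1.62 − (0.0592/10)(-8.852) = +1.672 V.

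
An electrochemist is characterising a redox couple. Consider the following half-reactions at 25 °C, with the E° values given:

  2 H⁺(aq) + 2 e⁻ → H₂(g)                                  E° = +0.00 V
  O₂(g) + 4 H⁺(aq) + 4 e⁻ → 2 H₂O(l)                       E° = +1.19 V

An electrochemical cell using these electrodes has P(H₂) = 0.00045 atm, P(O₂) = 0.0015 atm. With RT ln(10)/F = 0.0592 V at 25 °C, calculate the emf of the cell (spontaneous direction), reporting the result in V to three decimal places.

O₂/H₂O is the cathode (higher E°), H⁺/H₂ the anode: E°cell = +1.19 − (+0.00) = +1.19 V, n = 4.
Overall: O₂(g) + 2 H₂(g) → 2 H₂O(l)
Q = 1 / (P(O₂)·P(H₂)^2); log Q = 9.517.
E = E° − (0.0592/n) log Q = +1.19 − (0.0592/4)(9.517) = +1.049 V.

+1.049 V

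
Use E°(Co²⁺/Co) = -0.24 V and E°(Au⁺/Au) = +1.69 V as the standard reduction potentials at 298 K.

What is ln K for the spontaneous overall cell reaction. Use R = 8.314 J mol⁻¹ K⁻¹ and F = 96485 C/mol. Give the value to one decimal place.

150.3

Cathode: Au⁺/Au; anode: Co²⁺/Co. E°cell = (+1.69) − (-0.24) = +1.93 V, with n = 2.
ΔG° = −nFE° = −RT ln K, so ln K = nFE°/(RT) = (2)(96485)(+1.93) / ((8.314)(298)) = 150.321.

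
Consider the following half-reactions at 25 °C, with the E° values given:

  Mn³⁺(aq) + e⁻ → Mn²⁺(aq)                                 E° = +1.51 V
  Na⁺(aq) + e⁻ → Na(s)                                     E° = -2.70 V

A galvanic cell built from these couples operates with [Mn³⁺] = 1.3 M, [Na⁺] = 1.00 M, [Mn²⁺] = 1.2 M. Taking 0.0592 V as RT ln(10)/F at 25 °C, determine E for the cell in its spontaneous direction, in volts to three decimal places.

Mn³⁺/Mn²⁺ is the cathode (higher E°), Na⁺/Na the anode: E°cell = +1.51 − (-2.70) = +4.21 V, n = 1.
Overall: Mn³⁺(aq) + Na(s) → Mn²⁺(aq) + Na⁺(aq)
Q = [Mn²⁺]·[Na⁺] / ([Mn³⁺]); log Q = -0.035.
E = E° − (0.0592/n) log Q = +4.21 − (0.0592/1)(-0.035) = +4.212 V.

+4.212 V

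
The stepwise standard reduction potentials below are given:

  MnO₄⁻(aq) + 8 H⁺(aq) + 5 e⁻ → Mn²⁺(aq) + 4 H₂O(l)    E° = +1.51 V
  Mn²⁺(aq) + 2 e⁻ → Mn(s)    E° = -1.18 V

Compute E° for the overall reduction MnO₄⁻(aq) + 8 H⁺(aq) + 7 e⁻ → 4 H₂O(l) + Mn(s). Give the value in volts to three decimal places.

+0.741 V

Since ΔG° = −nFE° is additive over sequential reductions, n₃E°₃ = n₁E°₁ + n₂E°₂.
E°₃ = (5×+1.51 + 2×-1.18) / 7 = (+5.190) / 7 = +0.741 V.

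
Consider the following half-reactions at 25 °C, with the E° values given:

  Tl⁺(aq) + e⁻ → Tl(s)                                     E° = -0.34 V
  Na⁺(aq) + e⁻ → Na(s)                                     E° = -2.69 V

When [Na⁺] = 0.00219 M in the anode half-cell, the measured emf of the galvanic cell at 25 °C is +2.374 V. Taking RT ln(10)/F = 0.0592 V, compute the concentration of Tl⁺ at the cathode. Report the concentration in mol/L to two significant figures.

0.0056 M

Tl⁺/Tl is the cathode, Na⁺/Na the anode: E°cell = +2.35 V, n = 1.
Overall reaction: Tl⁺(aq) + Na(s) → Tl(s) + Na⁺(aq); Q = [Na⁺]^1/[Tl⁺]^1.
From E = E° − (0.0592/n) log Q: log Q = (E° − E)·n/0.0592 = (+2.35 − (+2.374))·1/0.0592 = -0.4054.
So 1·log[Tl⁺] = 1·log(0.00219) − log Q = -2.6596 − (-0.4054) = -2.2542; [Tl⁺] = 10^(-2.2542) ≈ 0.0056 M.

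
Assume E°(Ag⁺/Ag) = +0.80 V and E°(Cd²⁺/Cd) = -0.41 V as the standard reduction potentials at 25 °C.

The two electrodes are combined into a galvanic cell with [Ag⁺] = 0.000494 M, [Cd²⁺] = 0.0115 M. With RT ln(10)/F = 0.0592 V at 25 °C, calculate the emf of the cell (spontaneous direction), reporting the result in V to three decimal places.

Ag⁺/Ag is the cathode (higher E°), Cd²⁺/Cd the anode: E°cell = +0.80 − (-0.41) = +1.21 V, n = 2.
Overall: 2 Ag⁺(aq) + Cd(s) → 2 Ag(s) + Cd²⁺(aq)
Q = [Cd²⁺] / ([Ag⁺]^2); log Q = 4.673.
E = E° − (0.0592/n) log Q = +1.21 − (0.0592/2)(4.673) = +1.072 V.

+1.072 V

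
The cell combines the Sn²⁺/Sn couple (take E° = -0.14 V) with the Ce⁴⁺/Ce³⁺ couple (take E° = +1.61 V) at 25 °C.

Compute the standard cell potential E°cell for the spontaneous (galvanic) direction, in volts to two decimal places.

The Ce⁴⁺/Ce³⁺ couple has the higher reduction potential, so it is the cathode; Sn²⁺/Sn is oxidised at the anode.
E°cell = E°(cathode) − E°(anode) = (+1.61) − (-0.14) = +1.75 V.
Since E°cell > 0, the reaction is spontaneous under standard conditions.

+1.75 V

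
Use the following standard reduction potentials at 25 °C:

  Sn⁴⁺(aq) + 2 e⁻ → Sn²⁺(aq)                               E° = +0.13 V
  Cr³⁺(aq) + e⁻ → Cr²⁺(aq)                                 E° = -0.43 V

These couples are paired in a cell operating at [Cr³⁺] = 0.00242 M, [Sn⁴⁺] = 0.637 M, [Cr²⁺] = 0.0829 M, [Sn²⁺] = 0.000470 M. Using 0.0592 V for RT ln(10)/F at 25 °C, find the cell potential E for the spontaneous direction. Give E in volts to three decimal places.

Sn⁴⁺/Sn²⁺ is the cathode (higher E°), Cr³⁺/Cr²⁺ the anode: E°cell = +0.13 − (-0.43) = +0.56 V, n = 2.
Overall: Sn⁴⁺(aq) + 2 Cr²⁺(aq) → Sn²⁺(aq) + 2 Cr³⁺(aq)
Q = [Sn²⁺]·[Cr³⁺]^2 / ([Sn⁴⁺]·[Cr²⁺]^2); log Q = -6.202.
E = E° − (0.0592/n) log Q = +0.56 − (0.0592/2)(-6.202) = +0.744 V.

+0.744 V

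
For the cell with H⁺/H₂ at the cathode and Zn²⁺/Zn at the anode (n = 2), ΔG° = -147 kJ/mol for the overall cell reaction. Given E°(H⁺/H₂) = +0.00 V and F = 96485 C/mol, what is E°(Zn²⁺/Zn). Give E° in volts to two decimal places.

-0.76 V

E°cell = −ΔG°/(nF) = −(-147×10³)/((2)(96485)) = +0.762 V.
Since H⁺/H₂ is the cathode and Zn²⁺/Zn the anode, E°cell = E°(H⁺/H₂) − E°(Zn²⁺/Zn).
So E°(Zn²⁺/Zn) = E°(H⁺/H₂) − E°cell = (+0.00) − (+0.762) = -0.76 V.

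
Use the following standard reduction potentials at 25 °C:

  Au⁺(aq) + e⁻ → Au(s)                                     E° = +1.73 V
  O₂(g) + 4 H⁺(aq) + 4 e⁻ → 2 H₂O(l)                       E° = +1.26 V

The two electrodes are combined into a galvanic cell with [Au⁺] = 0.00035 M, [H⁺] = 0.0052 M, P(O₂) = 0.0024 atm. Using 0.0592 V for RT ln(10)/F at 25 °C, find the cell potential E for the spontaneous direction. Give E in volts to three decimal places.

+0.439 V

Au⁺/Au is the cathode (higher E°), O₂/H₂O the anode: E°cell = +1.73 − (+1.26) = +0.47 V, n = 4.
Overall: 4 Au⁺(aq) + 2 H₂O(l) → 4 Au(s) + O₂(g) + 4 H⁺(aq)
Q = P(O₂)·[H⁺]^4 / ([Au⁺]^4); log Q = 2.068.
E = E° − (0.0592/n) log Q = +0.47 − (0.0592/4)(2.068) = +0.439 V.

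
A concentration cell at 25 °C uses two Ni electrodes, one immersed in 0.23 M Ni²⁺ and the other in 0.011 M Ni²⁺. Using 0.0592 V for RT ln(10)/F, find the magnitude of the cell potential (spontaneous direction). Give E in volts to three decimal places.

For a concentration cell E°cell = 0. The 0.23 M side is the cathode (reduction is favoured where [Ni²⁺] is higher).
With n = 2, E = −(0.0592/2) log([Ni²⁺]ₐₙ/[Ni²⁺]꜀ₐₜ) = −(0.0592/2) log(0.011/0.23) = −(0.0592/2)(-1.320) = +0.039 V.

+0.039 V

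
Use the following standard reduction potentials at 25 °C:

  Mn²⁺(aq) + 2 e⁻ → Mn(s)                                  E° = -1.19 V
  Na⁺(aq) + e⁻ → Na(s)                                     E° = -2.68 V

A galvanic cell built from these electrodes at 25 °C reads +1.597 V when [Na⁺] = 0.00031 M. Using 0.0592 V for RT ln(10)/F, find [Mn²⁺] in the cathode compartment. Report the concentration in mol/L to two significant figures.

0.00040 M

Mn²⁺/Mn is the cathode, Na⁺/Na the anode: E°cell = +1.49 V, n = 2.
Overall reaction: Mn²⁺(aq) + 2 Na(s) → Mn(s) + 2 Na⁺(aq); Q = [Na⁺]^2/[Mn²⁺]^1.
From E = E° − (0.0592/n) log Q: log Q = (E° − E)·n/0.0592 = (+1.49 − (+1.597))·2/0.0592 = -3.6149.
So 1·log[Mn²⁺] = 2·log(0.00031) − log Q = -7.0173 − (-3.6149) = -3.4024; [Mn²⁺] = 10^(-3.4024) ≈ 0.00040 M.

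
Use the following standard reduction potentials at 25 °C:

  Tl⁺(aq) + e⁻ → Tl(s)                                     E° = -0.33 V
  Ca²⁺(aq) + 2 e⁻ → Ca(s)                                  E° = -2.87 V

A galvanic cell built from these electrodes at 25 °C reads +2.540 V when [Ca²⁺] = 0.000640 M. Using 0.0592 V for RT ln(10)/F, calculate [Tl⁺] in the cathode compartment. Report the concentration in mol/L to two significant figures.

Tl⁺/Tl is the cathode, Ca²⁺/Ca the anode: E°cell = +2.54 V, n = 2.
Overall reaction: 2 Tl⁺(aq) + Ca(s) → 2 Tl(s) + Ca²⁺(aq); Q = [Ca²⁺]^1/[Tl⁺]^2.
From E = E° − (0.0592/n) log Q: log Q = (E° − E)·n/0.0592 = (+2.54 − (+2.540))·2/0.0592 = 0.0000.
So 2·log[Tl⁺] = 1·log(0.00064) − log Q = -3.1938 − (0.0000) = -3.1938; log[Tl⁺] = -3.1938 / 2 = -1.5969; [Tl⁺] = 10^(-1.5969) ≈ 0.025 M.

0.025 M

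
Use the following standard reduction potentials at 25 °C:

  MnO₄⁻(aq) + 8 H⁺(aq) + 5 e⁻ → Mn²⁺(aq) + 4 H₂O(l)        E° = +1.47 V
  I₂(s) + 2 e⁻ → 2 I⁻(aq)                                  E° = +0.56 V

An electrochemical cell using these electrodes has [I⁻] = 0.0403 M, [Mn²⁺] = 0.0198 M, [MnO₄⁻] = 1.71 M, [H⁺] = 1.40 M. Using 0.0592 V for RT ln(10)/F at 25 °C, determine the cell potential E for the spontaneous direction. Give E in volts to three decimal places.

MnO₄⁻/Mn²⁺ is the cathode (higher E°), I₂/I⁻ the anode: E°cell = +1.47 − (+0.56) = +0.91 V, n = 10.
Overall: 2 MnO₄⁻(aq) + 16 H⁺(aq) + 10 I⁻(aq) → 2 Mn²⁺(aq) + 8 H₂O(l) + 5 I₂(s)
Q = [Mn²⁺]^2 / ([MnO₄⁻]^2·[H⁺]^16·[I⁻]^10); log Q = 7.736.
E = E° − (0.0592/n) log Q = +0.91 − (0.0592/10)(7.736) = +0.864 V.

+0.864 V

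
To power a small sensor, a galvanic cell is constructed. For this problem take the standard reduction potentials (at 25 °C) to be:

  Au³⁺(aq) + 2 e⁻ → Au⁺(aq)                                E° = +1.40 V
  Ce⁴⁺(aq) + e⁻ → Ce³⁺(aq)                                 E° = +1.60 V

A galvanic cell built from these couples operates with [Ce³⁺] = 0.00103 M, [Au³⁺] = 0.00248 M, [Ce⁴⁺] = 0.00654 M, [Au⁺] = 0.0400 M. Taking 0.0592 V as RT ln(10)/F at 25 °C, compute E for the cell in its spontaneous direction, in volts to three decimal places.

+0.283 V

Ce⁴⁺/Ce³⁺ is the cathode (higher E°), Au³⁺/Au⁺ the anode: E°cell = +1.60 − (+1.40) = +0.20 V, n = 2.
Overall: 2 Ce⁴⁺(aq) + Au⁺(aq) → 2 Ce³⁺(aq) + Au³⁺(aq)
Q = [Ce³⁺]^2·[Au³⁺] / ([Ce⁴⁺]^2·[Au⁺]); log Q = -2.813.
E = E° − (0.0592/n) log Q = +0.20 − (0.0592/2)(-2.813) = +0.283 V.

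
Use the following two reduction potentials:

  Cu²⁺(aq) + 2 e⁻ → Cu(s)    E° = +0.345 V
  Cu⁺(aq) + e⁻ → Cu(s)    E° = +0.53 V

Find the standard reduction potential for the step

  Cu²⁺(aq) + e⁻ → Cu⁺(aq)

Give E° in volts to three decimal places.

Sequential free energies add, so n₃E°₃ = n₁E°₁ + n₂E°₂.
With n₃ = 2, and the known step contributing 1×(+0.53) V, the unknown satisfies 1·E° = 2×(+0.345) − 1×(+0.53) = +0.160.
E° = +0.160 / 1 = +0.160 V.

+0.160 V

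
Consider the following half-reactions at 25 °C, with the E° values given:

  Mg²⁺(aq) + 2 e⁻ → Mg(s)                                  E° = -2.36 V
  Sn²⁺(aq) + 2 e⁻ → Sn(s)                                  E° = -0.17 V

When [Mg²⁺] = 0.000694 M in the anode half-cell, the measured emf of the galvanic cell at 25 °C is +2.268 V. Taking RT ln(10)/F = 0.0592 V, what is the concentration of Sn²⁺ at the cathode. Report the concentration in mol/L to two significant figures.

Sn²⁺/Sn is the cathode, Mg²⁺/Mg the anode: E°cell = +2.19 V, n = 2.
Overall reaction: Sn²⁺(aq) + Mg(s) → Sn(s) + Mg²⁺(aq); Q = [Mg²⁺]^1/[Sn²⁺]^1.
From E = E° − (0.0592/n) log Q: log Q = (E° − E)·n/0.0592 = (+2.19 − (+2.268))·2/0.0592 = -2.6351.
So 1·log[Sn²⁺] = 1·log(0.000694) − log Q = -3.1586 − (-2.6351) = -0.5235; [Sn²⁺] = 10^(-0.5235) ≈ 0.30 M.

0.30 M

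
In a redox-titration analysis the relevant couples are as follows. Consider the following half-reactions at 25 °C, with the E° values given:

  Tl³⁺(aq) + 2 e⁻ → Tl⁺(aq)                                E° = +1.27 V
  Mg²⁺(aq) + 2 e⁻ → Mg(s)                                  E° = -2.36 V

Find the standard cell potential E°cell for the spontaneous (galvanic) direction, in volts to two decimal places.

+3.63 V

The Tl³⁺/Tl⁺ couple has the higher reduction potential, so it is the cathode; Mg²⁺/Mg is oxidised at the anode.
E°cell = E°(cathode) − E°(anode) = (+1.27) − (-2.36) = +3.63 V.
Since E°cell > 0, the reaction is spontaneous under standard conditions.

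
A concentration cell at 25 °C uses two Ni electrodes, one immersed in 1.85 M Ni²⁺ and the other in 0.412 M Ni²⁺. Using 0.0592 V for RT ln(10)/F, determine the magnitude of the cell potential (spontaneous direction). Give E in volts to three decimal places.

For a concentration cell E°cell = 0. The 1.85 M side is the cathode (reduction is favoured where [Ni²⁺] is higher).
With n = 2, E = −(0.0592/2) log([Ni²⁺]ₐₙ/[Ni²⁺]꜀ₐₜ) = −(0.0592/2) log(0.412/1.85) = −(0.0592/2)(-0.652) = +0.019 V.

+0.019 V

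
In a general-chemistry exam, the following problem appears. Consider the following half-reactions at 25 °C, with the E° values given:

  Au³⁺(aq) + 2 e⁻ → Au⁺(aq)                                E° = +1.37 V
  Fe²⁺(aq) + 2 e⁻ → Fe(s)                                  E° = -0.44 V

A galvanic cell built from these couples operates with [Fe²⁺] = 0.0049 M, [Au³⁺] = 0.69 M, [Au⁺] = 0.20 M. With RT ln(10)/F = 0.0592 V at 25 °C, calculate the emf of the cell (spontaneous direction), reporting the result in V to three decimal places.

Au³⁺/Au⁺ is the cathode (higher E°), Fe²⁺/Fe the anode: E°cell = +1.37 − (-0.44) = +1.81 V, n = 2.
Overall: Au³⁺(aq) + Fe(s) → Au⁺(aq) + Fe²⁺(aq)
Q = [Au⁺]·[Fe²⁺] / ([Au³⁺]); log Q = -2.848.
E = E° − (0.0592/n) log Q = +1.81 − (0.0592/2)(-2.848) = +1.894 V.

+1.894 V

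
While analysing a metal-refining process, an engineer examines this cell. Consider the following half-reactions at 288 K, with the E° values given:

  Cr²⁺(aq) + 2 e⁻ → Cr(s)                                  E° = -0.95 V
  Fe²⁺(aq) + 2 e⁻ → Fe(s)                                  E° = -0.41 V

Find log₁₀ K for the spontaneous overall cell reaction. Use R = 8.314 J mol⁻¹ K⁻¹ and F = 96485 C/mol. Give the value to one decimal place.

18.9

Cathode: Fe²⁺/Fe; anode: Cr²⁺/Cr. E°cell = (-0.41) − (-0.95) = +0.54 V, with n = 2.
ΔG° = −nFE° = −RT ln K, so ln K = nFE°/(RT) = (2)(96485)(+0.54) / ((8.314)(288)) = 43.519.
log₁₀ K = 43.519 / ln 10 = 18.9.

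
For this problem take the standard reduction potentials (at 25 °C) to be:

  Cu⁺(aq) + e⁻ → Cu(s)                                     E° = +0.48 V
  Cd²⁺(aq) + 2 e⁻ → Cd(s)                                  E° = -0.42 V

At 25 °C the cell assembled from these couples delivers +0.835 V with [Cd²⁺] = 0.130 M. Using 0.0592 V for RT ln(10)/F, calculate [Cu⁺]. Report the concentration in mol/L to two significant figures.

Cu⁺/Cu is the cathode, Cd²⁺/Cd the anode: E°cell = +0.90 V, n = 2.
Overall reaction: 2 Cu⁺(aq) + Cd(s) → 2 Cu(s) + Cd²⁺(aq); Q = [Cd²⁺]^1/[Cu⁺]^2.
From E = E° − (0.0592/n) log Q: log Q = (E° − E)·n/0.0592 = (+0.90 − (+0.835))·2/0.0592 = 2.1959.
So 2·log[Cu⁺] = 1·log(0.13) − log Q = -0.8861 − (2.1959) = -3.0820; log[Cu⁺] = -3.0820 / 2 = -1.5410; [Cu⁺] = 10^(-1.5410) ≈ 0.029 M.

0.029 M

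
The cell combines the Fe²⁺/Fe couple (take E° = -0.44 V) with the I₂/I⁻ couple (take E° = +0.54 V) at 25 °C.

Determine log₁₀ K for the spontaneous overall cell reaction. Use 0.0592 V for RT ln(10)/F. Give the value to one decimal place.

33.1

Cathode: I₂/I⁻; anode: Fe²⁺/Fe. E°cell = +0.98 V, n = 2.
log K = nE°cell / 0.0592 = (2)(+0.98) / 0.0592 = 33.1.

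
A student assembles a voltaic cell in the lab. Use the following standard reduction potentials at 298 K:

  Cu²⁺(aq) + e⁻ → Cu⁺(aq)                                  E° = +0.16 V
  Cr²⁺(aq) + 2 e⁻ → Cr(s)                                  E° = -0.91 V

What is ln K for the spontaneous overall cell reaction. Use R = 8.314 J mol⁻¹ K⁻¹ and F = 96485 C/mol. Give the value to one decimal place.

Cathode: Cu²⁺/Cu⁺; anode: Cr²⁺/Cr. E°cell = (+0.16) − (-0.91) = +1.07 V, with n = 2.
ΔG° = −nFE° = −RT ln K, so ln K = nFE°/(RT) = (2)(96485)(+1.07) / ((8.314)(298)) = 83.339.

83.3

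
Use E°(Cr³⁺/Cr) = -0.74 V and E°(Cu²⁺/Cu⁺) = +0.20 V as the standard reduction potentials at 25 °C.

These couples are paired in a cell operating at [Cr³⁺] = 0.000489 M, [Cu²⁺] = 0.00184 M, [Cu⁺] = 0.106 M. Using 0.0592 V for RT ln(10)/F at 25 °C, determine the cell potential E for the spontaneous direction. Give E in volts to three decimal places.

+0.901 V

Cu²⁺/Cu⁺ is the cathode (higher E°), Cr³⁺/Cr the anode: E°cell = +0.20 − (-0.74) = +0.94 V, n = 3.
Overall: 3 Cu²⁺(aq) + Cr(s) → 3 Cu⁺(aq) + Cr³⁺(aq)
Q = [Cu⁺]^3·[Cr³⁺] / ([Cu²⁺]^3); log Q = 1.971.
E = E° − (0.0592/n) log Q = +0.94 − (0.0592/3)(1.971) = +0.901 V.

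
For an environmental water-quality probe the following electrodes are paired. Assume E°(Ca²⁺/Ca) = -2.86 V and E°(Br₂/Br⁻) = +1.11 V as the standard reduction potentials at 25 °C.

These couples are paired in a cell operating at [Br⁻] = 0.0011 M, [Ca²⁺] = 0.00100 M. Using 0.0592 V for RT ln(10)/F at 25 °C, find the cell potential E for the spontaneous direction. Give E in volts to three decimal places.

Br₂/Br⁻ is the cathode (higher E°), Ca²⁺/Ca the anode: E°cell = +1.11 − (-2.86) = +3.97 V, n = 2.
Overall: Br₂(l) + Ca(s) → 2 Br⁻(aq) + Ca²⁺(aq)
Q = [Br⁻]^2·[Ca²⁺]; log Q = -8.917.
E = E° − (0.0592/n) log Q = +3.97 − (0.0592/2)(-8.917) = +4.234 V.

+4.234 V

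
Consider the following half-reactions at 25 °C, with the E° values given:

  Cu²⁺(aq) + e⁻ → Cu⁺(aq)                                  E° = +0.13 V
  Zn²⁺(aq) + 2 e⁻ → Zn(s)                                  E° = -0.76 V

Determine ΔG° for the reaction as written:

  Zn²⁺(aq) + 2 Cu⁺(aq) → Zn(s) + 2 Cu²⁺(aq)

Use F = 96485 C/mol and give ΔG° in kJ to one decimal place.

As written, Zn²⁺/Zn is reduced (cathode) and Cu²⁺/Cu⁺ is oxidised (anode), so E°cell = (-0.76) − (+0.13) = -0.89 V.
Balancing electrons gives n = 2.
ΔG° = −nFE° = −(2)(96485)(-0.89) = 171,743 J = +171.7 kJ.

+171.7 kJ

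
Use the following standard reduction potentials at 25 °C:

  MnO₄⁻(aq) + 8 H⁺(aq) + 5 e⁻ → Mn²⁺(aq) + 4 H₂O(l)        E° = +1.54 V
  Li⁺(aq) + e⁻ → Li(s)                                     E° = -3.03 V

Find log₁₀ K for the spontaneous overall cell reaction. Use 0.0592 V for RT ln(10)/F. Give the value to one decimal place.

Cathode: MnO₄⁻/Mn²⁺; anode: Li⁺/Li. E°cell = +4.57 V, n = 5.
log K = nE°cell / 0.0592 = (5)(+4.57) / 0.0592 = 386.0.

386.0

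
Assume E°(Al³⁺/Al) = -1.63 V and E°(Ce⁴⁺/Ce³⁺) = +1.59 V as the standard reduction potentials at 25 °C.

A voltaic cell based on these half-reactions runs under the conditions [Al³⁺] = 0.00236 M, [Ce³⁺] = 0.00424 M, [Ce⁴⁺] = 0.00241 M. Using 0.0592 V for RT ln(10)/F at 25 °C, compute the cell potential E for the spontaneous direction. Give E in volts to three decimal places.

+3.257 V

Ce⁴⁺/Ce³⁺ is the cathode (higher E°), Al³⁺/Al the anode: E°cell = +1.59 − (-1.63) = +3.22 V, n = 3.
Overall: 3 Ce⁴⁺(aq) + Al(s) → 3 Ce³⁺(aq) + Al³⁺(aq)
Q = [Ce³⁺]^3·[Al³⁺] / ([Ce⁴⁺]^3); log Q = -1.891.
E = E° − (0.0592/n) log Q = +3.22 − (0.0592/3)(-1.891) = +3.257 V.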